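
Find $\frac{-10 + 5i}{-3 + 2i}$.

Multiply numerator and denominator by conjugate (-3 - 2i):
= (-10 + 5i)(-3 - 2i) / ((-3)^2 + 2^2)
= (40 + 5i) / 13
= 40/13 + (5/13)i


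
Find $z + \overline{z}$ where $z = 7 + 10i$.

z + conjugate(z) = (a + bi) + (a - bi) = 2a
= 2 * 7 = 14


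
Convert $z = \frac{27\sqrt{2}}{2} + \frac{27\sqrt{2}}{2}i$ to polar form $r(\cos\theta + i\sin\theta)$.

r = |z| = sqrt(a^2 + b^2) = sqrt((27*sqrt(2)/2)^2 + (27*sqrt(2)/2)^2) = sqrt(729/2 + 729/2) = sqrt(729) = 27
θ = arctan(b/a) = arctan(19.0919/19.0919) (quadrant-adjusted) = 45°
z = 27(cos 45° + i sin 45°)


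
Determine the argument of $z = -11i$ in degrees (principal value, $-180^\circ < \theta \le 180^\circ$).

a = 0 and b < 0, so z lies on the negative imaginary axis: θ = -90°


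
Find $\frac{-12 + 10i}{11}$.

Divisor is real, so divide each part by 11:
= -12/11 + (10/11)i


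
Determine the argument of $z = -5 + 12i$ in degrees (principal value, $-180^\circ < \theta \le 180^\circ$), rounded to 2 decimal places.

θ = arctan(b/a) = arctan(12/-5) (quadrant-adjusted) = 112.62°


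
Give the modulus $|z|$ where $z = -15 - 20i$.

|z| = sqrt(a^2 + b^2) = sqrt((-15)^2 + (-20)^2) = sqrt(625) = 25


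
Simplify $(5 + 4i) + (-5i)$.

(5 + 0) + (4 + (-5))i = 5 - i


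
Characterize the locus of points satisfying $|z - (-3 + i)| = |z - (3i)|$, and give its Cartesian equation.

|z - z1| = |z - z2| means z is equidistant from z1 and z2,
i.e. the perpendicular bisector of the segment from (-3, 1) to (0, 3) (midpoint (-3/2, 2)).
With z = x + yi, square both sides:
(x - (-3))^2 + (y - 1)^2 = (x - 0)^2 + (y - 3)^2
The x^2 and y^2 terms cancel: 6x + 4y = 9 - 10 = -1
Simplify: 6x + 4y = -1
Locus: Perpendicular bisector of the segment from (-3, 1) to (0, 3): the line 6x + 4y = -1


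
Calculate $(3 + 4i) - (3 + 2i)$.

(3 - 3) + (4 - 2)i = 2i


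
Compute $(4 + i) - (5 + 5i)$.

(4 - 5) + (1 - 5)i = -1 - 4i


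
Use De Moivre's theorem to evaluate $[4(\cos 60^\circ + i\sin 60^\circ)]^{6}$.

By De Moivre: z^n = r^n(cos(nθ) + i sin(nθ))
= 4^6(cos(6*60°) + i sin(6*60°))
= 4096(cos 0° + i sin 0°)
= 4096


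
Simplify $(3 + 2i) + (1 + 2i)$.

(3 + 1) + (2 + 2)i = 4 + 4i


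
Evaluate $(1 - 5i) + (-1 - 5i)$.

(1 + (-1)) + (-5 + (-5))i = -10i


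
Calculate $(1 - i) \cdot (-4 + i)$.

(a1*a2 - b1*b2) + (a1*b2 + b1*a2)i
= (-4 - (-1)) + (1 + 4)i
= -3 + 5i


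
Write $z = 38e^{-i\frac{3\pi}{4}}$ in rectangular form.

a = r cos θ = 38 * -sqrt(2)/2 = -19*sqrt(2)
b = r sin θ = 38 * -sqrt(2)/2 = -19*sqrt(2)
z = -19*sqrt(2) - 19*sqrt(2)i


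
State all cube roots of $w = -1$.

|w| = 1, arg(w) = 180°
Root modulus = 1^(1/3) = 1
Root arguments: θ_k = (180° + 360°k)/3 for k = 0, 1, ..., 2
Roots: 1/2 + (sqrt(3)/2)i, -1, 1/2 - (sqrt(3)/2)i


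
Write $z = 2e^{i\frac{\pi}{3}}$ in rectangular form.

a = r cos θ = 2 * 1/2 = 1
b = r sin θ = 2 * sqrt(3)/2 = sqrt(3)
z = 1 + sqrt(3)i


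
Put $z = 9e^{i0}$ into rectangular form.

a = r cos θ = 9 * 1 = 9
b = r sin θ = 9 * 0 = 0
z = 9


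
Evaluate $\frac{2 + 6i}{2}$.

Divisor is real, so divide each part by 2:
= 1 + 3i


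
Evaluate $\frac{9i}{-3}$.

Divisor is real, so divide each part by -3:
= -3i


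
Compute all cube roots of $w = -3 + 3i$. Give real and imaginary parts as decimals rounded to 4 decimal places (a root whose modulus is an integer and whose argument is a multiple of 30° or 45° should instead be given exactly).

|w| = sqrt(18) ≈ 4.242641, arg(w) = 135°
Root modulus = sqrt(18)^(1/3) ≈ 1.618870
Root arguments: θ_k = (135° + 360°k)/3 for k = 0, 1, ..., 2
Compute each root as (root modulus)(cos θ_k + i sin θ_k) using full-precision intermediates, then round to 4 decimal places.
Roots: 1.1447 + 1.1447i, -1.5637 + 0.4190i, 0.4190 - 1.5637i


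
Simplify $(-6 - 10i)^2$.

(a + bi)^2 = a^2 - b^2 + 2abi
= (-6)^2 - (-10)^2 + 2*(-6)*(-10)i
= -64 + 120i


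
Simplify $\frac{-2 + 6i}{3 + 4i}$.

Multiply numerator and denominator by conjugate (3 - 4i):
= (-2 + 6i)(3 - 4i) / (3^2 + 4^2)
= (18 + 26i) / 25
= 18/25 + (26/25)i


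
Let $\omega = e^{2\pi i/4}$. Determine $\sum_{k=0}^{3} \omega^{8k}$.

Since 4 divides 8, ω^8 = (ω^4)^2 = 1^2 = 1, so every term is 1.
Sum = 4 · 1 = 4


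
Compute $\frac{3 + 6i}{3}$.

Divisor is real, so divide each part by 3:
= 1 + 2i


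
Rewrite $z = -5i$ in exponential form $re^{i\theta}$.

r = |z| = sqrt((0)^2 + (-5)^2) = sqrt(0 + 25) = sqrt(25) = 5
a = 0 and b < 0, so z lies on the negative imaginary axis: θ = -90° = -π/2
z = 5e^(-i*π/2)


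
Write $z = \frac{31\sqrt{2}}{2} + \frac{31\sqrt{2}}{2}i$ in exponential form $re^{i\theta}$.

r = |z| = sqrt((31*sqrt(2)/2)^2 + (31*sqrt(2)/2)^2) = sqrt(961/2 + 961/2) = sqrt(961) = 31
θ = arctan(b/a) = arctan(21.9203/21.9203) (quadrant-adjusted) = 45° = π/4
z = 31e^(i*π/4)


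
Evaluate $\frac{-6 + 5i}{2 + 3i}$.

Multiply numerator and denominator by conjugate (2 - 3i):
= (-6 + 5i)(2 - 3i) / (2^2 + 3^2)
= (3 + 28i) / 13
= 3/13 + (28/13)i


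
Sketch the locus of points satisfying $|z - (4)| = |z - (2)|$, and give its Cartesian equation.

|z - z1| = |z - z2| means z is equidistant from z1 and z2,
i.e. the perpendicular bisector of the segment from (4, 0) to (2, 0) (midpoint (3, 0)).
With z = x + yi, square both sides:
(x - 4)^2 + (y - 0)^2 = (x - 2)^2 + (y - 0)^2
The x^2 and y^2 terms cancel: -4x + 0y = 4 - 16 = -12
Simplify: x = 3
Locus: Perpendicular bisector of the segment from (4, 0) to (2, 0): the line x = 3


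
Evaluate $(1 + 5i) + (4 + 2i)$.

(1 + 4) + (5 + 2)i = 5 + 7i


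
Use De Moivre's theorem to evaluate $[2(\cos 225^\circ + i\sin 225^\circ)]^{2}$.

By De Moivre: z^n = r^n(cos(nθ) + i sin(nθ))
= 2^2(cos(2*225°) + i sin(2*225°))
= 4(cos 90° + i sin 90°)
= 4i


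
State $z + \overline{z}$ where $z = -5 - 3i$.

z + conjugate(z) = (a + bi) + (a - bi) = 2a
= 2 * (-5) = -10


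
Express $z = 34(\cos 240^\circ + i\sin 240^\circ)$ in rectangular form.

a = r cos θ = 34 * -1/2 = -17
b = r sin θ = 34 * -sqrt(3)/2 = -17*sqrt(3)
z = -17 - 17*sqrt(3)i


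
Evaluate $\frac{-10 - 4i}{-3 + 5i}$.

Multiply numerator and denominator by conjugate (-3 - 5i):
= (-10 - 4i)(-3 - 5i) / ((-3)^2 + 5^2)
= (10 + 62i) / 34
Divide through by 2: (5 + 31i) / 17
= 5/17 + (31/17)i


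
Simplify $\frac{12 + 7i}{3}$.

Divisor is real, so divide each part by 3:
= 4 + (7/3)i


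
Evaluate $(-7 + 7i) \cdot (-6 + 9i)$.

(a1*a2 - b1*b2) + (a1*b2 + b1*a2)i
= (42 - 63) + (-63 + (-42))i
= -21 - 105i


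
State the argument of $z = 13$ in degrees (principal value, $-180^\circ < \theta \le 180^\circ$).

b = 0 and a > 0, so z lies on the positive real axis: θ = 0°


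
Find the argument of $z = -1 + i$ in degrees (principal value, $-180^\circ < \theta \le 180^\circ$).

θ = arctan(b/a) = arctan(1/-1) (quadrant-adjusted) = 135°


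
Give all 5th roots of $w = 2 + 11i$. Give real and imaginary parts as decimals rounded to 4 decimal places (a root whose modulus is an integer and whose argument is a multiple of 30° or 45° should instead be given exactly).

|w| = sqrt(125) ≈ 11.180340, arg(w) ≈ 79.695154°
Root modulus = sqrt(125)^(1/5) ≈ 1.620657
Root arguments: θ_k = (arg(w) + 360°k)/5 for k = 0, 1, ..., 4
Compute each root as (root modulus)(cos θ_k + i sin θ_k) using full-precision intermediates, then round to 4 decimal places.
Roots: 1.5583 + 0.4451i, 0.0583 + 1.6196i, -1.5223 + 0.5559i, -0.9991 - 1.2760i, 0.9048 - 1.3445i


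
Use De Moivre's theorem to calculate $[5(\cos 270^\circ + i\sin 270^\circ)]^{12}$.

By De Moivre: z^n = r^n(cos(nθ) + i sin(nθ))
= 5^12(cos(12*270°) + i sin(12*270°))
= 244140625(cos 0° + i sin 0°)
= 244140625


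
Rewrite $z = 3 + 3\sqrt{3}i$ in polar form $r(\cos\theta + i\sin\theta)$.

r = |z| = sqrt(a^2 + b^2) = sqrt((3)^2 + (3*sqrt(3))^2) = sqrt(9 + 27) = sqrt(36) = 6
θ = arctan(b/a) = arctan(5.1962/3) (quadrant-adjusted) = 60°
z = 6(cos 60° + i sin 60°)


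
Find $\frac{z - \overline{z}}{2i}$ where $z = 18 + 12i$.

z - conjugate(z) = 2bi
(z - conjugate(z))/(2i) = 2bi/(2i) = b = 12


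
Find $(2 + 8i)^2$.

(a + bi)^2 = a^2 - b^2 + 2abi
= 2^2 - 8^2 + 2*2*8i
= -60 + 32i


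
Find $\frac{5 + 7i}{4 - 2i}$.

Multiply numerator and denominator by conjugate (4 + 2i):
= (5 + 7i)(4 + 2i) / (4^2 + (-2)^2)
= (6 + 38i) / 20
Divide through by 2: (3 + 19i) / 10
= 3/10 + (19/10)i


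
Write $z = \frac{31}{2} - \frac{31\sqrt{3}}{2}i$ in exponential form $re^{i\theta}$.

r = |z| = sqrt((31/2)^2 + (-31*sqrt(3)/2)^2) = sqrt(961/4 + 2883/4) = sqrt(961) = 31
θ = arctan(b/a) = arctan(-26.8468/15.5) (quadrant-adjusted) = -60° = -π/3
z = 31e^(-i*π/3)


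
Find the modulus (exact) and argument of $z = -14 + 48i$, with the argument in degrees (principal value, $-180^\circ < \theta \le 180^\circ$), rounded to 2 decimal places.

|z| = sqrt((-14)^2 + 48^2) = 50
arg(z) = arctan(b/a) = arctan(48/-14) (quadrant-adjusted) = 106.26°


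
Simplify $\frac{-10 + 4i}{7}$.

Divisor is real, so divide each part by 7:
= -10/7 + (4/7)i


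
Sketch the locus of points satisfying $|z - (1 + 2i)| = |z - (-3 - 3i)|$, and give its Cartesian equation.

|z - z1| = |z - z2| means z is equidistant from z1 and z2,
i.e. the perpendicular bisector of the segment from (1, 2) to (-3, -3) (midpoint (-1, -1/2)).
With z = x + yi, square both sides:
(x - 1)^2 + (y - 2)^2 = (x - (-3))^2 + (y - (-3))^2
The x^2 and y^2 terms cancel: -8x + (-10)y = 18 - 5 = 13
Simplify: 8x + 10y = -13
Locus: Perpendicular bisector of the segment from (1, 2) to (-3, -3): the line 8x + 10y = -13


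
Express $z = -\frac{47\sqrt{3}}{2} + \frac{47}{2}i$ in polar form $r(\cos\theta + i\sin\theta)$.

r = |z| = sqrt(a^2 + b^2) = sqrt((-47*sqrt(3)/2)^2 + (47/2)^2) = sqrt(6627/4 + 2209/4) = sqrt(2209) = 47
θ = arctan(b/a) = arctan(23.5/-40.7032) (quadrant-adjusted) = 150°
z = 47(cos 150° + i sin 150°)


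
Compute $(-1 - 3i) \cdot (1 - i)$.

(a1*a2 - b1*b2) + (a1*b2 + b1*a2)i
= (-1 - 3) + (1 + (-3))i
= -4 - 2i


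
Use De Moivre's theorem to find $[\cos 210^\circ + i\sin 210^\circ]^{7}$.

By De Moivre: z^n = r^n(cos(nθ) + i sin(nθ))
= 1^7(cos(7*210°) + i sin(7*210°))
= 1(cos 30° + i sin 30°)
= sqrt(3)/2 + (1/2)i


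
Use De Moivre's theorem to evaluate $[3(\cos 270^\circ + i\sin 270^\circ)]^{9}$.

By De Moivre: z^n = r^n(cos(nθ) + i sin(nθ))
= 3^9(cos(9*270°) + i sin(9*270°))
= 19683(cos 270° + i sin 270°)
= -19683i


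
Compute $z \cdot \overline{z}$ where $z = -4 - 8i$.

z * conjugate(z) = |z|^2 = a^2 + b^2
= (-4)^2 + (-8)^2 = 80


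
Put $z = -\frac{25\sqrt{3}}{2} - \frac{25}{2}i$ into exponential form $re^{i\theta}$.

r = |z| = sqrt((-25*sqrt(3)/2)^2 + (-25/2)^2) = sqrt(1875/4 + 625/4) = sqrt(625) = 25
θ = arctan(b/a) = arctan(-12.5/-21.6506) (quadrant-adjusted) = -150° = -5π/6
z = 25e^(-i*5π/6)


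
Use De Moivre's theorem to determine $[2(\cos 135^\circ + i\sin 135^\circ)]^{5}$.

By De Moivre: z^n = r^n(cos(nθ) + i sin(nθ))
= 2^5(cos(5*135°) + i sin(5*135°))
= 32(cos 315° + i sin 315°)
= 16*sqrt(2) - 16*sqrt(2)i


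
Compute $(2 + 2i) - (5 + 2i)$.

(2 - 5) + (2 - 2)i = -3


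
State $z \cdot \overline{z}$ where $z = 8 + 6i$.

z * conjugate(z) = |z|^2 = a^2 + b^2
= 8^2 + 6^2 = 100


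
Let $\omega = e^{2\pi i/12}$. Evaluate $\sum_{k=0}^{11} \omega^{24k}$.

Since 12 divides 24, ω^24 = (ω^12)^2 = 1^2 = 1, so every term is 1.
Sum = 12 · 1 = 12


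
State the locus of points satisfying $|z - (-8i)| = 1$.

|z - z0| = r describes a circle centered at z0 with radius r
Here z0 = -8i and r = 1
Locus: Circle centered at (0, -8) with radius 1


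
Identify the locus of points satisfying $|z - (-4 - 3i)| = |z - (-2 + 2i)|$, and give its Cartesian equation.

|z - z1| = |z - z2| means z is equidistant from z1 and z2,
i.e. the perpendicular bisector of the segment from (-4, -3) to (-2, 2) (midpoint (-3, -1/2)).
With z = x + yi, square both sides:
(x - (-4))^2 + (y - (-3))^2 = (x - (-2))^2 + (y - 2)^2
The x^2 and y^2 terms cancel: 4x + 10y = 8 - 25 = -17
Simplify: 4x + 10y = -17
Locus: Perpendicular bisector of the segment from (-4, -3) to (-2, 2): the line 4x + 10y = -17


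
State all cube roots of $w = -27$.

|w| = 27, arg(w) = 180°
Root modulus = 27^(1/3) = 3
Root arguments: θ_k = (180° + 360°k)/3 for k = 0, 1, ..., 2
Roots: 3/2 + (3*sqrt(3)/2)i, -3, 3/2 - (3*sqrt(3)/2)i


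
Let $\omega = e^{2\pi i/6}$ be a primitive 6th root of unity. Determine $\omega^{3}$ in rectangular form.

ω^3 = e^(2πi·3/6) = e^(i·1π)
= cos(1π) + i sin(1π)
= -1


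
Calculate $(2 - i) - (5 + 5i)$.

(2 - 5) + (-1 - 5)i = -3 - 6i


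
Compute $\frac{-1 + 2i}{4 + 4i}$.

Multiply numerator and denominator by conjugate (4 - 4i):
= (-1 + 2i)(4 - 4i) / (4^2 + 4^2)
= (4 + 12i) / 32
Divide through by 4: (1 + 3i) / 8
= 1/8 + (3/8)i


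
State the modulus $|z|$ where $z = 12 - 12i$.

|z| = sqrt(a^2 + b^2) = sqrt(12^2 + (-12)^2) = sqrt(288) = sqrt(288)


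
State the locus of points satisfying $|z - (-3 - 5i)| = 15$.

|z - z0| = r describes a circle centered at z0 with radius r
Here z0 = -3 - 5i and r = 15
Locus: Circle centered at (-3, -5) with radius 15


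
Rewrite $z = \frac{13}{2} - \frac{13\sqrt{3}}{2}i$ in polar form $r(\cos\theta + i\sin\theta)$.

r = |z| = sqrt(a^2 + b^2) = sqrt((13/2)^2 + (-13*sqrt(3)/2)^2) = sqrt(169/4 + 507/4) = sqrt(169) = 13
θ = arctan(b/a) = arctan(-11.2583/6.5) (quadrant-adjusted) = 300°
z = 13(cos 300° + i sin 300°)


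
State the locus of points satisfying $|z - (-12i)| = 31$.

|z - z0| = r describes a circle centered at z0 with radius r
Here z0 = -12i and r = 31
Locus: Circle centered at (0, -12) with radius 31


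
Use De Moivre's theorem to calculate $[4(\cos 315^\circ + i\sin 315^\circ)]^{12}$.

By De Moivre: z^n = r^n(cos(nθ) + i sin(nθ))
= 4^12(cos(12*315°) + i sin(12*315°))
= 16777216(cos 180° + i sin 180°)
= -16777216


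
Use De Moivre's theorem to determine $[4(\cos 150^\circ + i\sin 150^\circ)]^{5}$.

By De Moivre: z^n = r^n(cos(nθ) + i sin(nθ))
= 4^5(cos(5*150°) + i sin(5*150°))
= 1024(cos 30° + i sin 30°)
= 512*sqrt(3) + 512i


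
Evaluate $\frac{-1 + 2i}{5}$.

Divisor is real, so divide each part by 5:
= -1/5 + (2/5)i


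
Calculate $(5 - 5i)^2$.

(a + bi)^2 = a^2 - b^2 + 2abi
= 5^2 - (-5)^2 + 2*5*(-5)i
= -50i


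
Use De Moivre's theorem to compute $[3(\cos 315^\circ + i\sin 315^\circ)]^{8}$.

By De Moivre: z^n = r^n(cos(nθ) + i sin(nθ))
= 3^8(cos(8*315°) + i sin(8*315°))
= 6561(cos 0° + i sin 0°)
= 6561


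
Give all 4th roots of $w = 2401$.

|w| = 2401, arg(w) = 0°
Root modulus = 2401^(1/4) = 7
Root arguments: θ_k = (0° + 360°k)/4 for k = 0, 1, ..., 3
Roots: 7, 7i, -7, -7i


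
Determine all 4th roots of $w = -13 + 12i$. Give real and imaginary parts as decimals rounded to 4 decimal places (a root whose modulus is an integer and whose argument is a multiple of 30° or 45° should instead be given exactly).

|w| = sqrt(313) ≈ 17.691806, arg(w) ≈ 137.290610°
Root modulus = sqrt(313)^(1/4) ≈ 2.050893
Root arguments: θ_k = (arg(w) + 360°k)/4 for k = 0, 1, ..., 3
Compute each root as (root modulus)(cos θ_k + i sin θ_k) using full-precision intermediates, then round to 4 decimal places.
Roots: 1.6938 + 1.1564i, -1.1564 + 1.6938i, -1.6938 - 1.1564i, 1.1564 - 1.6938i


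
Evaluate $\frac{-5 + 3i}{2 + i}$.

Multiply numerator and denominator by conjugate (2 - i):
= (-5 + 3i)(2 - i) / (2^2 + 1^2)
= (-7 + 11i) / 5
= -7/5 + (11/5)i


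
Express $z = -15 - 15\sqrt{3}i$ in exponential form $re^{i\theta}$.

r = |z| = sqrt((-15)^2 + (-15*sqrt(3))^2) = sqrt(225 + 675) = sqrt(900) = 30
θ = arctan(b/a) = arctan(-25.9808/-15) (quadrant-adjusted) = -120° = -2π/3
z = 30e^(-i*2π/3)


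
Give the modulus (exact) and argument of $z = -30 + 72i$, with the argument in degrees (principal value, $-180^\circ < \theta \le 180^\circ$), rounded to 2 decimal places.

|z| = sqrt((-30)^2 + 72^2) = 78
arg(z) = arctan(b/a) = arctan(72/-30) (quadrant-adjusted) = 112.62°


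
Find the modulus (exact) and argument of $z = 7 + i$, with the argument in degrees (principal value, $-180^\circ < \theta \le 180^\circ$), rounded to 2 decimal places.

|z| = sqrt(7^2 + 1^2) = sqrt(50)
arg(z) = arctan(b/a) = arctan(1/7) (quadrant-adjusted) = 8.13°


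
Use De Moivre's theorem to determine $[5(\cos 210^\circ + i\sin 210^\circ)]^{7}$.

By De Moivre: z^n = r^n(cos(nθ) + i sin(nθ))
= 5^7(cos(7*210°) + i sin(7*210°))
= 78125(cos 30° + i sin 30°)
= 78125*sqrt(3)/2 + (78125/2)i


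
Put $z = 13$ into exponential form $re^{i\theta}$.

r = |z| = sqrt((13)^2 + (0)^2) = sqrt(169 + 0) = sqrt(169) = 13
b = 0 and a > 0, so z lies on the positive real axis: θ = 0
z = 13e^(i*0) = 13


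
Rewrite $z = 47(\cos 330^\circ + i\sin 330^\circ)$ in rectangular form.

a = r cos θ = 47 * sqrt(3)/2 = 47*sqrt(3)/2
b = r sin θ = 47 * -1/2 = -47/2
z = 47*sqrt(3)/2 - (47/2)i


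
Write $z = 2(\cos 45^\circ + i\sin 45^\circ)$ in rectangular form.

a = r cos θ = 2 * sqrt(2)/2 = sqrt(2)
b = r sin θ = 2 * sqrt(2)/2 = sqrt(2)
z = sqrt(2) + sqrt(2)i


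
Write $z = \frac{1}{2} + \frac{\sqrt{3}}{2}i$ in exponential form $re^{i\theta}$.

r = |z| = sqrt((1/2)^2 + (sqrt(3)/2)^2) = sqrt(1/4 + 3/4) = sqrt(1) = 1
θ = arctan(b/a) = arctan(0.866/0.5) (quadrant-adjusted) = 60° = π/3
z = 1e^(i*π/3)


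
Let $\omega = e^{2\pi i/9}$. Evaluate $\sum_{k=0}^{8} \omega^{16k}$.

Let ζ = ω^16 = e^(2πi·16/9). Since 9 ∤ 16, ζ ≠ 1.
Sum = Σ_{k=0}^{8} ζ^k = (ζ^9 - 1)/(ζ - 1) = (ω^{16·9} - 1)/(ζ - 1) = (1 - 1)/(ζ - 1) = 0


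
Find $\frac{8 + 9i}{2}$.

Divisor is real, so divide each part by 2:
= 4 + (9/2)i


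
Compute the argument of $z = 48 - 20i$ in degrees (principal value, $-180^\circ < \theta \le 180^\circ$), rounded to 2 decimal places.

θ = arctan(b/a) = arctan(-20/48) (quadrant-adjusted) = -22.62°


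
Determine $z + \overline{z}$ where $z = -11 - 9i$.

z + conjugate(z) = (a + bi) + (a - bi) = 2a
= 2 * (-11) = -22


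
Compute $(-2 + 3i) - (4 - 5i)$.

(-2 - 4) + (3 - (-5))i = -6 + 8i


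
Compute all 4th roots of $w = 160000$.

|w| = 160000, arg(w) = 0°
Root modulus = 160000^(1/4) = 20
Root arguments: θ_k = (0° + 360°k)/4 for k = 0, 1, ..., 3
Roots: 20, 20i, -20, -20i


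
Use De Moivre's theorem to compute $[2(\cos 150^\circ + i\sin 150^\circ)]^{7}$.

By De Moivre: z^n = r^n(cos(nθ) + i sin(nθ))
= 2^7(cos(7*150°) + i sin(7*150°))
= 128(cos 330° + i sin 330°)
= 64*sqrt(3) - 64i


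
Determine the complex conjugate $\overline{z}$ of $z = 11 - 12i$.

If z = a + bi, then conjugate(z) = a - bi
conjugate(11 - 12i) = 11 + 12i


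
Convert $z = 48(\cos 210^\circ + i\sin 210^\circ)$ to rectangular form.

a = r cos θ = 48 * -sqrt(3)/2 = -24*sqrt(3)
b = r sin θ = 48 * -1/2 = -24
z = -24*sqrt(3) - 24i


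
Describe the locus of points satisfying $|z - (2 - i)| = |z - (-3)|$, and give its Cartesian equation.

|z - z1| = |z - z2| means z is equidistant from z1 and z2,
i.e. the perpendicular bisector of the segment from (2, -1) to (-3, 0) (midpoint (-1/2, -1/2)).
With z = x + yi, square both sides:
(x - 2)^2 + (y - (-1))^2 = (x - (-3))^2 + (y - 0)^2
The x^2 and y^2 terms cancel: -10x + 2y = 9 - 5 = 4
Simplify: 5x - y = -2
Locus: Perpendicular bisector of the segment from (2, -1) to (-3, 0): the line 5x - y = -2


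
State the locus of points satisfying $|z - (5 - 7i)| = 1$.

|z - z0| = r describes a circle centered at z0 with radius r
Here z0 = 5 - 7i and r = 1
Locus: Circle centered at (5, -7) with radius 1


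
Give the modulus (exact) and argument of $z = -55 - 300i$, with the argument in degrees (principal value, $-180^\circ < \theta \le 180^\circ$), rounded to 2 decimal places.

|z| = sqrt((-55)^2 + (-300)^2) = 305
arg(z) = arctan(b/a) = arctan(-300/-55) (quadrant-adjusted) = -100.39°


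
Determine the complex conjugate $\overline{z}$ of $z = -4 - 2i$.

If z = a + bi, then conjugate(z) = a - bi
conjugate(-4 - 2i) = -4 + 2i


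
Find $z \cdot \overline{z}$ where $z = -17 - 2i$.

z * conjugate(z) = |z|^2 = a^2 + b^2
= (-17)^2 + (-2)^2 = 293


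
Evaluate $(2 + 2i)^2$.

(a + bi)^2 = a^2 - b^2 + 2abi
= 2^2 - 2^2 + 2*2*2i
= 8i


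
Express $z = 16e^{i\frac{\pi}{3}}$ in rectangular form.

a = r cos θ = 16 * 1/2 = 8
b = r sin θ = 16 * sqrt(3)/2 = 8*sqrt(3)
z = 8 + 8*sqrt(3)i


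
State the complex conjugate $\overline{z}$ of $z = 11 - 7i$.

If z = a + bi, then conjugate(z) = a - bi
conjugate(11 - 7i) = 11 + 7i


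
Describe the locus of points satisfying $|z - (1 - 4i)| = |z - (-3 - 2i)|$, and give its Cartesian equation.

|z - z1| = |z - z2| means z is equidistant from z1 and z2,
i.e. the perpendicular bisector of the segment from (1, -4) to (-3, -2) (midpoint (-1, -3)).
With z = x + yi, square both sides:
(x - 1)^2 + (y - (-4))^2 = (x - (-3))^2 + (y - (-2))^2
The x^2 and y^2 terms cancel: -8x + 4y = 13 - 17 = -4
Simplify: 2x - y = 1
Locus: Perpendicular bisector of the segment from (1, -4) to (-3, -2): the line 2x - y = 1


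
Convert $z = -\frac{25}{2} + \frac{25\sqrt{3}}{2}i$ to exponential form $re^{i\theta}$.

r = |z| = sqrt((-25/2)^2 + (25*sqrt(3)/2)^2) = sqrt(625/4 + 1875/4) = sqrt(625) = 25
θ = arctan(b/a) = arctan(21.6506/-12.5) (quadrant-adjusted) = 120° = 2π/3
z = 25e^(i*2π/3)


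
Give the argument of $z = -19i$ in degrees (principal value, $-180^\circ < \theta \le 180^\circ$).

a = 0 and b < 0, so z lies on the negative imaginary axis: θ = -90°


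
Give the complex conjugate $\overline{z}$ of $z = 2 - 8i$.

If z = a + bi, then conjugate(z) = a - bi
conjugate(2 - 8i) = 2 + 8i


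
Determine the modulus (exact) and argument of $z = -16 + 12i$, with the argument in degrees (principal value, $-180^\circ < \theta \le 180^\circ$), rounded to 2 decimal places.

|z| = sqrt((-16)^2 + 12^2) = 20
arg(z) = arctan(b/a) = arctan(12/-16) (quadrant-adjusted) = 143.13°


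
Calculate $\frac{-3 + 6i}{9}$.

Divisor is real, so divide each part by 9:
= -1/3 + (2/3)i


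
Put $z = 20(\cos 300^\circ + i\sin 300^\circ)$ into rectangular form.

a = r cos θ = 20 * 1/2 = 10
b = r sin θ = 20 * -sqrt(3)/2 = -10*sqrt(3)
z = 10 - 10*sqrt(3)i


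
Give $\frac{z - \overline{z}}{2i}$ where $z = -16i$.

z - conjugate(z) = 2bi
(z - conjugate(z))/(2i) = 2bi/(2i) = b = -16


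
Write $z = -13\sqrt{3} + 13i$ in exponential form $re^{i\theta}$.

r = |z| = sqrt((-13*sqrt(3))^2 + (13)^2) = sqrt(507 + 169) = sqrt(676) = 26
θ = arctan(b/a) = arctan(13/-22.5167) (quadrant-adjusted) = 150° = 5π/6
z = 26e^(i*5π/6)


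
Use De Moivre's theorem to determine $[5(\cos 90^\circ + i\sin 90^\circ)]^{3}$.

By De Moivre: z^n = r^n(cos(nθ) + i sin(nθ))
= 5^3(cos(3*90°) + i sin(3*90°))
= 125(cos 270° + i sin 270°)
= -125i


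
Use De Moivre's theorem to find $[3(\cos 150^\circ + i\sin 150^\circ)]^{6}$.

By De Moivre: z^n = r^n(cos(nθ) + i sin(nθ))
= 3^6(cos(6*150°) + i sin(6*150°))
= 729(cos 180° + i sin 180°)
= -729


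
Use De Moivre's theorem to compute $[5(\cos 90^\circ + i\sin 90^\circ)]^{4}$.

By De Moivre: z^n = r^n(cos(nθ) + i sin(nθ))
= 5^4(cos(4*90°) + i sin(4*90°))
= 625(cos 0° + i sin 0°)
= 625


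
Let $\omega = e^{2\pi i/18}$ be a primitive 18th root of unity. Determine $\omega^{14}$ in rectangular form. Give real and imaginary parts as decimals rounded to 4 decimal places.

ω^14 = e^(2πi·14/18) = e^(i·14π/9)
= cos(14π/9) + i sin(14π/9)
= 0.1736 - 0.9848i


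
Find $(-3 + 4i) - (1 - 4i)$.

(-3 - 1) + (4 - (-4))i = -4 + 8i


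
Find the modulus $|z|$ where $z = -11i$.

|z| = sqrt(a^2 + b^2) = sqrt(0^2 + (-11)^2) = sqrt(121) = 11


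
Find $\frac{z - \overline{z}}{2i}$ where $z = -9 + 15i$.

z - conjugate(z) = 2bi
(z - conjugate(z))/(2i) = 2bi/(2i) = b = 15


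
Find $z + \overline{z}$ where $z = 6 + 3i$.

z + conjugate(z) = (a + bi) + (a - bi) = 2a
= 2 * 6 = 12


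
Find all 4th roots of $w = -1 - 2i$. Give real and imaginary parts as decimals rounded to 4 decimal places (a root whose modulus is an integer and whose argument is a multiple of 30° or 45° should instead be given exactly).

|w| = sqrt(5) ≈ 2.236068, arg(w) ≈ 243.434949°
Root modulus = sqrt(5)^(1/4) ≈ 1.222845
Root arguments: θ_k = (arg(w) + 360°k)/4 for k = 0, 1, ..., 3
Compute each root as (root modulus)(cos θ_k + i sin θ_k) using full-precision intermediates, then round to 4 decimal places.
Roots: 0.5955 + 1.0681i, -1.0681 + 0.5955i, -0.5955 - 1.0681i, 1.0681 - 0.5955i


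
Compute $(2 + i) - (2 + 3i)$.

(2 - 2) + (1 - 3)i = -2i


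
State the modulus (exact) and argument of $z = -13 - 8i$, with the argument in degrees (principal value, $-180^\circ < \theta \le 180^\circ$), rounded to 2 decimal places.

|z| = sqrt((-13)^2 + (-8)^2) = sqrt(233)
arg(z) = arctan(b/a) = arctan(-8/-13) (quadrant-adjusted) = -148.39°


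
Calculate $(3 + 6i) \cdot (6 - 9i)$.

(a1*a2 - b1*b2) + (a1*b2 + b1*a2)i
= (18 - (-54)) + (-27 + 36)i
= 72 + 9i


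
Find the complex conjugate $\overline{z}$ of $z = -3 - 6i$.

If z = a + bi, then conjugate(z) = a - bi
conjugate(-3 - 6i) = -3 + 6i


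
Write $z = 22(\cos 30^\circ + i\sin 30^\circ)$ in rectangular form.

a = r cos θ = 22 * sqrt(3)/2 = 11*sqrt(3)
b = r sin θ = 22 * 1/2 = 11
z = 11*sqrt(3) + 11i


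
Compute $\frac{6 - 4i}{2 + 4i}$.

Multiply numerator and denominator by conjugate (2 - 4i):
= (6 - 4i)(2 - 4i) / (2^2 + 4^2)
= (-4 - 32i) / 20
Divide through by 4: (-1 - 8i) / 5
= -1/5 - (8/5)i


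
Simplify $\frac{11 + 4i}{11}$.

Divisor is real, so divide each part by 11:
= 1 + (4/11)i


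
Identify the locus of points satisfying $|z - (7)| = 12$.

|z - z0| = r describes a circle centered at z0 with radius r
Here z0 = 7 and r = 12
Locus: Circle centered at (7, 0) with radius 12


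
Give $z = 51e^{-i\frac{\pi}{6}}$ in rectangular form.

a = r cos θ = 51 * sqrt(3)/2 = 51*sqrt(3)/2
b = r sin θ = 51 * -1/2 = -51/2
z = 51*sqrt(3)/2 - (51/2)i


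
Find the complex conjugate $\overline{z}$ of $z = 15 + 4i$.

If z = a + bi, then conjugate(z) = a - bi
conjugate(15 + 4i) = 15 - 4i


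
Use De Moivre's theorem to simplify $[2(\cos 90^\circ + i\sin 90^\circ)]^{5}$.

By De Moivre: z^n = r^n(cos(nθ) + i sin(nθ))
= 2^5(cos(5*90°) + i sin(5*90°))
= 32(cos 90° + i sin 90°)
= 32i


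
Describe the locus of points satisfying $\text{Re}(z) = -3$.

Re(z) = x where z = x + yi; the equation x = -3 is satisfied by all points with that x-coordinate
Locus: Vertical line x = -3


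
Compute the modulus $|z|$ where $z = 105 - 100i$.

|z| = sqrt(a^2 + b^2) = sqrt(105^2 + (-100)^2) = sqrt(21025) = 145


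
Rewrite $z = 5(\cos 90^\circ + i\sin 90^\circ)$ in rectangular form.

a = r cos θ = 5 * 0 = 0
b = r sin θ = 5 * 1 = 5
z = 5i


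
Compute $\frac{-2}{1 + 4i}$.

Multiply numerator and denominator by conjugate (1 - 4i):
= (-2)(1 - 4i) / (1^2 + 4^2)
= (-2 + 8i) / 17
= -2/17 + (8/17)i


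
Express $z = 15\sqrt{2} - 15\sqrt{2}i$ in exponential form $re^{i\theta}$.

r = |z| = sqrt((15*sqrt(2))^2 + (-15*sqrt(2))^2) = sqrt(450 + 450) = sqrt(900) = 30
θ = arctan(b/a) = arctan(-21.2132/21.2132) (quadrant-adjusted) = -45° = -π/4
z = 30e^(-i*π/4)


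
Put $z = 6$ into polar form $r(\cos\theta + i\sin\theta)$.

r = |z| = sqrt(a^2 + b^2) = sqrt((6)^2 + (0)^2) = sqrt(36 + 0) = sqrt(36) = 6
b = 0 and a > 0, so z lies on the positive real axis: θ = 0°
z = 6(cos 0° + i sin 0°)


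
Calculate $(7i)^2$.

(a + bi)^2 = a^2 - b^2 + 2abi
= 0^2 - 7^2 + 2*0*7i
= -49


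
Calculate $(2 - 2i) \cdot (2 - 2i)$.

(a1*a2 - b1*b2) + (a1*b2 + b1*a2)i
= (4 - 4) + (-4 + (-4))i
= -8i


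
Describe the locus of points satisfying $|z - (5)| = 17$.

|z - z0| = r describes a circle centered at z0 with radius r
Here z0 = 5 and r = 17
Locus: Circle centered at (5, 0) with radius 17


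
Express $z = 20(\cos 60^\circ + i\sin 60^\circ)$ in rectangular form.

a = r cos θ = 20 * 1/2 = 10
b = r sin θ = 20 * sqrt(3)/2 = 10*sqrt(3)
z = 10 + 10*sqrt(3)i


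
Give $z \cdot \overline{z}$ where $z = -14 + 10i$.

z * conjugate(z) = |z|^2 = a^2 + b^2
= (-14)^2 + 10^2 = 296


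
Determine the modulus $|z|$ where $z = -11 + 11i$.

|z| = sqrt(a^2 + b^2) = sqrt((-11)^2 + 11^2) = sqrt(242) = sqrt(242)


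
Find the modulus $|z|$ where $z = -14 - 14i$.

|z| = sqrt(a^2 + b^2) = sqrt((-14)^2 + (-14)^2) = sqrt(392) = sqrt(392)


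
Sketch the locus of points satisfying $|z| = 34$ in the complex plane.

|z| = 34 means sqrt(x^2 + y^2) = 34
This is a circle of radius 34 centered at the origin


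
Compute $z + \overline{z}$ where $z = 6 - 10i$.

z + conjugate(z) = (a + bi) + (a - bi) = 2a
= 2 * 6 = 12


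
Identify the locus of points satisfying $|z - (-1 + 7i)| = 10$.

|z - z0| = r describes a circle centered at z0 with radius r
Here z0 = -1 + 7i and r = 10
Locus: Circle centered at (-1, 7) with radius 10


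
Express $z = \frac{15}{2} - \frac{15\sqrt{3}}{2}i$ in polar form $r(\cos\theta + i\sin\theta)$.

r = |z| = sqrt(a^2 + b^2) = sqrt((15/2)^2 + (-15*sqrt(3)/2)^2) = sqrt(225/4 + 675/4) = sqrt(225) = 15
θ = arctan(b/a) = arctan(-12.9904/7.5) (quadrant-adjusted) = 300°
z = 15(cos 300° + i sin 300°)


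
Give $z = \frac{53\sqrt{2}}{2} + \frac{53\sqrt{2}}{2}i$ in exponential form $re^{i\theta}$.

r = |z| = sqrt((53*sqrt(2)/2)^2 + (53*sqrt(2)/2)^2) = sqrt(2809/2 + 2809/2) = sqrt(2809) = 53
θ = arctan(b/a) = arctan(37.4767/37.4767) (quadrant-adjusted) = 45° = π/4
z = 53e^(i*π/4)


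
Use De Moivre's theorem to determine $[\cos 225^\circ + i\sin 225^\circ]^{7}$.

By De Moivre: z^n = r^n(cos(nθ) + i sin(nθ))
= 1^7(cos(7*225°) + i sin(7*225°))
= 1(cos 135° + i sin 135°)
= -sqrt(2)/2 + (sqrt(2)/2)i


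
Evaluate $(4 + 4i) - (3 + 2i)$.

(4 - 3) + (4 - 2)i = 1 + 2i


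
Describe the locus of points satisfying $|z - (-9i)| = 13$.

|z - z0| = r describes a circle centered at z0 with radius r
Here z0 = -9i and r = 13
Locus: Circle centered at (0, -9) with radius 13


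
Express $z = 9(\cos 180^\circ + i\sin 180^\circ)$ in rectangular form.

a = r cos θ = 9 * -1 = -9
b = r sin θ = 9 * 0 = 0
z = -9


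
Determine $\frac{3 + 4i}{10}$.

Divisor is real, so divide each part by 10:
= 3/10 + (2/5)i


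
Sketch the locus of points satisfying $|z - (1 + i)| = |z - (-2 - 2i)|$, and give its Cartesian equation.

|z - z1| = |z - z2| means z is equidistant from z1 and z2,
i.e. the perpendicular bisector of the segment from (1, 1) to (-2, -2) (midpoint (-1/2, -1/2)).
With z = x + yi, square both sides:
(x - 1)^2 + (y - 1)^2 = (x - (-2))^2 + (y - (-2))^2
The x^2 and y^2 terms cancel: -6x + (-6)y = 8 - 2 = 6
Simplify: x + y = -1
Locus: Perpendicular bisector of the segment from (1, 1) to (-2, -2): the line x + y = -1


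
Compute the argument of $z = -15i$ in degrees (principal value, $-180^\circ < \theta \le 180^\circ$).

a = 0 and b < 0, so z lies on the negative imaginary axis: θ = -90°


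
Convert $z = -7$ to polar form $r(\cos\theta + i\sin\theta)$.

r = |z| = sqrt(a^2 + b^2) = sqrt((-7)^2 + (0)^2) = sqrt(49 + 0) = sqrt(49) = 7
b = 0 and a < 0, so z lies on the negative real axis: θ = 180°
z = 7(cos 180° + i sin 180°)


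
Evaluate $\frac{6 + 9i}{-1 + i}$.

Multiply numerator and denominator by conjugate (-1 - i):
= (6 + 9i)(-1 - i) / ((-1)^2 + 1^2)
= (3 - 15i) / 2
= 3/2 - (15/2)i


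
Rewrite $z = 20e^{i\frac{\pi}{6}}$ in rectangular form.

a = r cos θ = 20 * sqrt(3)/2 = 10*sqrt(3)
b = r sin θ = 20 * 1/2 = 10
z = 10*sqrt(3) + 10i


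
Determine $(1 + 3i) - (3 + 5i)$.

(1 - 3) + (3 - 5)i = -2 - 2i


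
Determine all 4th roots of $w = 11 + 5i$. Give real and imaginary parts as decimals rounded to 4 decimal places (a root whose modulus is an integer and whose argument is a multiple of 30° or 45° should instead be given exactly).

|w| = sqrt(146) ≈ 12.083046, arg(w) ≈ 24.443955°
Root modulus = sqrt(146)^(1/4) ≈ 1.864422
Root arguments: θ_k = (arg(w) + 360°k)/4 for k = 0, 1, ..., 3
Compute each root as (root modulus)(cos θ_k + i sin θ_k) using full-precision intermediates, then round to 4 decimal places.
Roots: 1.8538 + 0.1985i, -0.1985 + 1.8538i, -1.8538 - 0.1985i, 0.1985 - 1.8538i


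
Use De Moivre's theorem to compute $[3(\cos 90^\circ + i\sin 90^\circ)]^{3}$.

By De Moivre: z^n = r^n(cos(nθ) + i sin(nθ))
= 3^3(cos(3*90°) + i sin(3*90°))
= 27(cos 270° + i sin 270°)
= -27i


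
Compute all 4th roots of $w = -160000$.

|w| = 160000, arg(w) = 180°
Root modulus = 160000^(1/4) = 20
Root arguments: θ_k = (180° + 360°k)/4 for k = 0, 1, ..., 3
Roots: 10*sqrt(2) + 10*sqrt(2)i, -10*sqrt(2) + 10*sqrt(2)i, -10*sqrt(2) - 10*sqrt(2)i, 10*sqrt(2) - 10*sqrt(2)i


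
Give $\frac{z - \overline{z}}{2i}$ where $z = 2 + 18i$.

z - conjugate(z) = 2bi
(z - conjugate(z))/(2i) = 2bi/(2i) = b = 18


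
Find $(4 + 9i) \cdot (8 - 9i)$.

(a1*a2 - b1*b2) + (a1*b2 + b1*a2)i
= (32 - (-81)) + (-36 + 72)i
= 113 + 36i


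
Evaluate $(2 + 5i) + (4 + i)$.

(2 + 4) + (5 + 1)i = 6 + 6i


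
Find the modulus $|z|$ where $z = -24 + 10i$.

|z| = sqrt(a^2 + b^2) = sqrt((-24)^2 + 10^2) = sqrt(676) = 26


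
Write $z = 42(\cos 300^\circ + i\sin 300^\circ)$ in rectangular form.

a = r cos θ = 42 * 1/2 = 21
b = r sin θ = 42 * -sqrt(3)/2 = -21*sqrt(3)
z = 21 - 21*sqrt(3)i


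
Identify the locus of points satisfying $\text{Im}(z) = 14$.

Im(z) = y where z = x + yi; the equation y = 14 is satisfied by all points with that y-coordinate
Locus: Horizontal line y = 14


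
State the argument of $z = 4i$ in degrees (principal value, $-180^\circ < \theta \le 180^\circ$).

a = 0 and b > 0, so z lies on the positive imaginary axis: θ = 90°


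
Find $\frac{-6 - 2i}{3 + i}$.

Multiply numerator and denominator by conjugate (3 - i):
= (-6 - 2i)(3 - i) / (3^2 + 1^2)
= (-20) / 10
= -2


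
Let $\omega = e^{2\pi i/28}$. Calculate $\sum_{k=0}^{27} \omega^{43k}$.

Let ζ = ω^43 = e^(2πi·43/28). Since 28 ∤ 43, ζ ≠ 1.
Sum = Σ_{k=0}^{27} ζ^k = (ζ^28 - 1)/(ζ - 1) = (ω^{43·28} - 1)/(ζ - 1) = (1 - 1)/(ζ - 1) = 0


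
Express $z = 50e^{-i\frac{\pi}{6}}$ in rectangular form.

a = r cos θ = 50 * sqrt(3)/2 = 25*sqrt(3)
b = r sin θ = 50 * -1/2 = -25
z = 25*sqrt(3) - 25i


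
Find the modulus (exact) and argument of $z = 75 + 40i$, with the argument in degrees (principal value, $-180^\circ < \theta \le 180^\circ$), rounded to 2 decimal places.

|z| = sqrt(75^2 + 40^2) = 85
arg(z) = arctan(b/a) = arctan(40/75) (quadrant-adjusted) = 28.07°


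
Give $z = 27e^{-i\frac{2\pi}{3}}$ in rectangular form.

a = r cos θ = 27 * -1/2 = -27/2
b = r sin θ = 27 * -sqrt(3)/2 = -27*sqrt(3)/2
z = -27/2 - (27*sqrt(3)/2)i


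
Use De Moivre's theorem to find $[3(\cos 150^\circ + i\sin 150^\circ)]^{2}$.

By De Moivre: z^n = r^n(cos(nθ) + i sin(nθ))
= 3^2(cos(2*150°) + i sin(2*150°))
= 9(cos 300° + i sin 300°)
= 9/2 - (9*sqrt(3)/2)i


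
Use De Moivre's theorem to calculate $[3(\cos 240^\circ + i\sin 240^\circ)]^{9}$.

By De Moivre: z^n = r^n(cos(nθ) + i sin(nθ))
= 3^9(cos(9*240°) + i sin(9*240°))
= 19683(cos 0° + i sin 0°)
= 19683


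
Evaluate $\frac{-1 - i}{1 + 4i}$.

Multiply numerator and denominator by conjugate (1 - 4i):
= (-1 - i)(1 - 4i) / (1^2 + 4^2)
= (-5 + 3i) / 17
= -5/17 + (3/17)i


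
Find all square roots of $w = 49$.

|w| = 49, arg(w) = 0°
Root modulus = 49^(1/2) = 7
Root arguments: θ_k = (0° + 360°k)/2 for k = 0, 1, ..., 1
Roots: 7, -7


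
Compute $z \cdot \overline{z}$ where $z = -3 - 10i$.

z * conjugate(z) = |z|^2 = a^2 + b^2
= (-3)^2 + (-10)^2 = 109


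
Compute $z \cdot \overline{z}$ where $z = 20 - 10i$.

z * conjugate(z) = |z|^2 = a^2 + b^2
= 20^2 + (-10)^2 = 500


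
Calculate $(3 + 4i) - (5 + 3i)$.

(3 - 5) + (4 - 3)i = -2 + i


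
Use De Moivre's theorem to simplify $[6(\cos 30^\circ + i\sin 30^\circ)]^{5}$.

By De Moivre: z^n = r^n(cos(nθ) + i sin(nθ))
= 6^5(cos(5*30°) + i sin(5*30°))
= 7776(cos 150° + i sin 150°)
= -3888*sqrt(3) + 3888i


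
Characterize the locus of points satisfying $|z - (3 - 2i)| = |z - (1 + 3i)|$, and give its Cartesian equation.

|z - z1| = |z - z2| means z is equidistant from z1 and z2,
i.e. the perpendicular bisector of the segment from (3, -2) to (1, 3) (midpoint (2, 1/2)).
With z = x + yi, square both sides:
(x - 3)^2 + (y - (-2))^2 = (x - 1)^2 + (y - 3)^2
The x^2 and y^2 terms cancel: -4x + 10y = 10 - 13 = -3
Simplify: 4x - 10y = 3
Locus: Perpendicular bisector of the segment from (3, -2) to (1, 3): the line 4x - 10y = 3


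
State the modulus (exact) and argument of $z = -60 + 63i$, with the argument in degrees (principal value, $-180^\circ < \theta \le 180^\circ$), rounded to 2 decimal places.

|z| = sqrt((-60)^2 + 63^2) = 87
arg(z) = arctan(b/a) = arctan(63/-60) (quadrant-adjusted) = 133.60°


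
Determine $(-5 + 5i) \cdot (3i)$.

(a1*a2 - b1*b2) + (a1*b2 + b1*a2)i
= (0 - 15) + (-15 + 0)i
= -15 - 15i


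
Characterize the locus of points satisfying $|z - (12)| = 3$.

|z - z0| = r describes a circle centered at z0 with radius r
Here z0 = 12 and r = 3
Locus: Circle centered at (12, 0) with radius 3


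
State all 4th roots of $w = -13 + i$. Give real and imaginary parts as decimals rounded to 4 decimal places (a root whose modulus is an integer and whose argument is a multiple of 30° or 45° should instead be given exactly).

|w| = sqrt(170) ≈ 13.038405, arg(w) ≈ 175.601295°
Root modulus = sqrt(170)^(1/4) ≈ 1.900230
Root arguments: θ_k = (arg(w) + 360°k)/4 for k = 0, 1, ..., 3
Compute each root as (root modulus)(cos θ_k + i sin θ_k) using full-precision intermediates, then round to 4 decimal places.
Roots: 1.3692 + 1.3176i, -1.3176 + 1.3692i, -1.3692 - 1.3176i, 1.3176 - 1.3692i


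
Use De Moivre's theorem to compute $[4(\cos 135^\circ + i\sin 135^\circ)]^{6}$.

By De Moivre: z^n = r^n(cos(nθ) + i sin(nθ))
= 4^6(cos(6*135°) + i sin(6*135°))
= 4096(cos 90° + i sin 90°)
= 4096i


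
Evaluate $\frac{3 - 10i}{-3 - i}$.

Multiply numerator and denominator by conjugate (-3 + i):
= (3 - 10i)(-3 + i) / ((-3)^2 + (-1)^2)
= (1 + 33i) / 10
= 1/10 + (33/10)i


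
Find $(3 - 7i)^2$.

(a + bi)^2 = a^2 - b^2 + 2abi
= 3^2 - (-7)^2 + 2*3*(-7)i
= -40 - 42i


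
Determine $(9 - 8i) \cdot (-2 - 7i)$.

(a1*a2 - b1*b2) + (a1*b2 + b1*a2)i
= (-18 - 56) + (-63 + 16)i
= -74 - 47i


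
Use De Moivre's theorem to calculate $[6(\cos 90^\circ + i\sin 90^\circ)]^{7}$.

By De Moivre: z^n = r^n(cos(nθ) + i sin(nθ))
= 6^7(cos(7*90°) + i sin(7*90°))
= 279936(cos 270° + i sin 270°)
= -279936i


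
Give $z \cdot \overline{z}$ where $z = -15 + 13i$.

z * conjugate(z) = |z|^2 = a^2 + b^2
= (-15)^2 + 13^2 = 394


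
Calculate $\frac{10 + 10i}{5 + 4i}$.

Multiply numerator and denominator by conjugate (5 - 4i):
= (10 + 10i)(5 - 4i) / (5^2 + 4^2)
= (90 + 10i) / 41
= 90/41 + (10/41)i


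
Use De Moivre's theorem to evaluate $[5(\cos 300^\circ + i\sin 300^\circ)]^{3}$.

By De Moivre: z^n = r^n(cos(nθ) + i sin(nθ))
= 5^3(cos(3*300°) + i sin(3*300°))
= 125(cos 180° + i sin 180°)
= -125


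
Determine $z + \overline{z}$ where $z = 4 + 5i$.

z + conjugate(z) = (a + bi) + (a - bi) = 2a
= 2 * 4 = 8
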